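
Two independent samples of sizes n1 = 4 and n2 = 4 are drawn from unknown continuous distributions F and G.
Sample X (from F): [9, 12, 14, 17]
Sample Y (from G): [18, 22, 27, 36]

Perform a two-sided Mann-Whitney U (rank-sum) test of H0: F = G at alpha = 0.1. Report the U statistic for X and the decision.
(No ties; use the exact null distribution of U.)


Step 1: Combine and sort all 8 observations; assign midranks.
sorted (value, group): (9,X), (12,X), (14,X), (17,X), (18,Y), (22,Y), (27,Y), (36,Y)
ranks: 9->1, 12->2, 14->3, 17->4, 18->5, 22->6, 27->7, 36->8
Step 2: Rank sum for X: R1 = 1 + 2 + 3 + 4 = 10.
Step 3: U_X = R1 - n1(n1+1)/2 = 10 - 4*5/2 = 10 - 10 = 0.
       U_Y = n1*n2 - U_X = 16 - 0 = 16.
Step 4: No ties, so the exact null distribution of U (based on enumerating the C(8,4) = 70 equally likely rank assignments) gives the two-sided p-value.
Step 5: p-value = 0.028571; compare to alpha = 0.1. reject H0.

U_X = 0, p = 0.028571, reject H0 at alpha = 0.1.


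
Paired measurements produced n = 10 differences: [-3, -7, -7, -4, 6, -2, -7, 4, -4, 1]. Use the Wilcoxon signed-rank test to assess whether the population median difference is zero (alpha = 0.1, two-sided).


Step 1: Drop any zero differences (none here) and take |d_i|.
|d| = [3, 7, 7, 4, 6, 2, 7, 4, 4, 1]
Step 2: Midrank |d_i| (ties get averaged ranks).
ranks: |3|->3, |7|->9, |7|->9, |4|->5, |6|->7, |2|->2, |7|->9, |4|->5, |4|->5, |1|->1
Step 3: Attach original signs; sum ranks with positive sign and with negative sign.
W+ = 7 + 5 + 1 = 13
W- = 3 + 9 + 9 + 5 + 2 + 9 + 5 = 42
(Check: W+ + W- = 55 should equal n(n+1)/2 = 55.)
Step 4: Test statistic W = min(W+, W-) = 13.
Step 5: Ties in |d|, so use the tie-corrected normal approximation.
        E[W] = n(n+1)/4 = 10*11/4 = 27.5.
        Tie groups: |d|=4 (t=3), |d|=7 (t=3); sum(t^3 - t) = 48.
        Var[W] = n(n+1)(2n+1)/24 - sum(t^3-t)/48 = 2310/24 - 48/48 = 95.25.
        z = (W - E[W]) / sqrt(Var[W]) = (13 - 27.5) / 9.7596 = -1.4857.
        Two-sided p = 2*Phi(z) = 0.137355.
Step 6: alpha = 0.1. fail to reject H0.

W+ = 13, W- = 42, W = min = 13, p = 0.137355, fail to reject H0.


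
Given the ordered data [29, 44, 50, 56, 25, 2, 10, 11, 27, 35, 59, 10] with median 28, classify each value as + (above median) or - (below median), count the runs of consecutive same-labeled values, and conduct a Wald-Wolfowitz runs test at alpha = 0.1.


Step 1: Compute median = 28; label A = above, B = below.
Labels in order: AAAABBBBBAAB  (n_A = 6, n_B = 6)
Step 2: Count runs R = 4.
Step 3: Under H0 (random ordering), E[R] = 2*n_A*n_B/(n_A+n_B) + 1 = 2*6*6/12 + 1 = 7.0000.
        Var[R] = 2*n_A*n_B*(2*n_A*n_B - n_A - n_B) / ((n_A+n_B)^2 * (n_A+n_B-1)) = 4320/1584 = 2.7273.
        SD[R] = 1.6514.
Step 4: Continuity-corrected z = (R + 0.5 - E[R]) / SD[R] = (4 + 0.5 - 7.0000) / 1.6514 = -1.5138.
Step 5: Two-sided p-value via normal approximation = 2*(1 - Phi(|z|)) = 0.130070.
Step 6: alpha = 0.1. fail to reject H0.

R = 4, z = -1.5138, p = 0.130070, fail to reject H0.


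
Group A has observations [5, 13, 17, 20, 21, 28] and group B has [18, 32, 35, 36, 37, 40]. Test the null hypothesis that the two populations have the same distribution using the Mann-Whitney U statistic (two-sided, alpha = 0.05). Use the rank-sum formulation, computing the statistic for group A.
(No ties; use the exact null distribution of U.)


Step 1: Combine and sort all 12 observations; assign midranks.
sorted (value, group): (5,X), (13,X), (17,X), (18,Y), (20,X), (21,X), (28,X), (32,Y), (35,Y), (36,Y), (37,Y), (40,Y)
ranks: 5->1, 13->2, 17->3, 18->4, 20->5, 21->6, 28->7, 32->8, 35->9, 36->10, 37->11, 40->12
Step 2: Rank sum for X: R1 = 1 + 2 + 3 + 5 + 6 + 7 = 24.
Step 3: U_X = R1 - n1(n1+1)/2 = 24 - 6*7/2 = 24 - 21 = 3.
       U_Y = n1*n2 - U_X = 36 - 3 = 33.
Step 4: No ties, so the exact null distribution of U (based on enumerating the C(12,6) = 924 equally likely rank assignments) gives the two-sided p-value.
Step 5: p-value = 0.015152; compare to alpha = 0.05. reject H0.

U_X = 3, p = 0.015152, reject H0 at alpha = 0.05.


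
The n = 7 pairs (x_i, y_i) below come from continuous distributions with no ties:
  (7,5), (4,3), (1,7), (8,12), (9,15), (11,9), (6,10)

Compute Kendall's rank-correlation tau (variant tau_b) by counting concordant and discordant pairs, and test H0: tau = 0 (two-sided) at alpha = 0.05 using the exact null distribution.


Step 1: Enumerate the 21 unordered pairs (i,j) with i<j and classify each by sign(x_j-x_i) * sign(y_j-y_i).
  (1,2):dx=-3,dy=-2->C; (1,3):dx=-6,dy=+2->D; (1,4):dx=+1,dy=+7->C; (1,5):dx=+2,dy=+10->C
  (1,6):dx=+4,dy=+4->C; (1,7):dx=-1,dy=+5->D; (2,3):dx=-3,dy=+4->D; (2,4):dx=+4,dy=+9->C
  (2,5):dx=+5,dy=+12->C; (2,6):dx=+7,dy=+6->C; (2,7):dx=+2,dy=+7->C; (3,4):dx=+7,dy=+5->C
  (3,5):dx=+8,dy=+8->C; (3,6):dx=+10,dy=+2->C; (3,7):dx=+5,dy=+3->C; (4,5):dx=+1,dy=+3->C
  (4,6):dx=+3,dy=-3->D; (4,7):dx=-2,dy=-2->C; (5,6):dx=+2,dy=-6->D; (5,7):dx=-3,dy=-5->C
  (6,7):dx=-5,dy=+1->D
Step 2: C = 15, D = 6, total pairs = 21.
Step 3: tau = (C - D)/(n(n-1)/2) = (15 - 6)/21 = 0.428571.
Step 4: Exact two-sided p-value (enumerate n! = 5040 permutations of y under H0): p = 0.238889.
Step 5: alpha = 0.05. fail to reject H0.

tau_b = 0.4286 (C=15, D=6), p = 0.238889, fail to reject H0.


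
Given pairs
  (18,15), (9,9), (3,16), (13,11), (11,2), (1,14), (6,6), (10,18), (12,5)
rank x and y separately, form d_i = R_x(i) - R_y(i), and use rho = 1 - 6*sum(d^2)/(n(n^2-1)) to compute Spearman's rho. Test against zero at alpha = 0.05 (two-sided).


Step 1: Rank x and y separately (midranks; no ties here).
rank(x): 18->9, 9->4, 3->2, 13->8, 11->6, 1->1, 6->3, 10->5, 12->7
rank(y): 15->7, 9->4, 16->8, 11->5, 2->1, 14->6, 6->3, 18->9, 5->2
Step 2: d_i = R_x(i) - R_y(i); compute d_i^2.
  (9-7)^2=4, (4-4)^2=0, (2-8)^2=36, (8-5)^2=9, (6-1)^2=25, (1-6)^2=25, (3-3)^2=0, (5-9)^2=16, (7-2)^2=25
sum(d^2) = 140.
Step 3: rho = 1 - 6*140 / (9*(9^2 - 1)) = 1 - 840/720 = -0.166667.
Step 4: Under H0, t = rho * sqrt((n-2)/(1-rho^2)) = -0.4472 ~ t(7).
Step 5: Two-sided p-value from the t-distribution with 7 df = 0.668231.
Step 6: alpha = 0.05. fail to reject H0.

rho = -0.1667, p = 0.668231, fail to reject H0 at alpha = 0.05.


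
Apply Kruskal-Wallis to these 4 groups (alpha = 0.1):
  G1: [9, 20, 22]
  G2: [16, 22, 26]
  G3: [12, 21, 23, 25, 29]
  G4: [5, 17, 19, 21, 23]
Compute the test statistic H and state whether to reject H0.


Step 1: Combine all N = 16 observations and assign midranks.
sorted (value, group, rank): (5,G4,1), (9,G1,2), (12,G3,3), (16,G2,4), (17,G4,5), (19,G4,6), (20,G1,7), (21,G3,8.5), (21,G4,8.5), (22,G1,10.5), (22,G2,10.5), (23,G3,12.5), (23,G4,12.5), (25,G3,14), (26,G2,15), (29,G3,16)
Step 2: Sum ranks within each group.
R_1 = 19.5 (n_1 = 3)
R_2 = 29.5 (n_2 = 3)
R_3 = 54 (n_3 = 5)
R_4 = 33 (n_4 = 5)
Step 3: H = 12/(N(N+1)) * sum(R_i^2/n_i) - 3(N+1)
     = 12/(16*17) * (19.5^2/3 + 29.5^2/3 + 54^2/5 + 33^2/5) - 3*17
     = 0.044118 * 1217.83 - 51
     = 2.727941.
Step 4: Ties present; correction factor C = 1 - 18/(16^3 - 16) = 0.995588. Corrected H = 2.727941 / 0.995588 = 2.740030.
Step 5: Under H0, H ~ chi^2(3); p-value = 0.433467.
Step 6: alpha = 0.1. fail to reject H0.

H = 2.7400, df = 3, p = 0.433467, fail to reject H0.


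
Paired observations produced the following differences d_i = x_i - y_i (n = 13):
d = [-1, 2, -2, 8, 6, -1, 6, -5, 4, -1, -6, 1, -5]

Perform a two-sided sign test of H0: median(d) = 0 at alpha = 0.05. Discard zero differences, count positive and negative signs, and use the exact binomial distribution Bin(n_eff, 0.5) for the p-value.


Step 1: Discard zero differences. Original n = 13; n_eff = number of nonzero differences = 13.
Nonzero differences (with sign): -1, +2, -2, +8, +6, -1, +6, -5, +4, -1, -6, +1, -5
Step 2: Count signs: positive = 6, negative = 7.
Step 3: Under H0: P(positive) = 0.5, so the number of positives S ~ Bin(13, 0.5).
Step 4: Two-sided exact p-value = sum of Bin(13,0.5) probabilities at or below the observed probability = 1.000000.
Step 5: alpha = 0.05. fail to reject H0.

n_eff = 13, pos = 6, neg = 7, p = 1.000000, fail to reject H0.


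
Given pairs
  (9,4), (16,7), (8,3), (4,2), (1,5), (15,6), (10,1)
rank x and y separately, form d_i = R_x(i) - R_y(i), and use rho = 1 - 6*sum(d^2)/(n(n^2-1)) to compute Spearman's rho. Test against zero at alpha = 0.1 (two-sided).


Step 1: Rank x and y separately (midranks; no ties here).
rank(x): 9->4, 16->7, 8->3, 4->2, 1->1, 15->6, 10->5
rank(y): 4->4, 7->7, 3->3, 2->2, 5->5, 6->6, 1->1
Step 2: d_i = R_x(i) - R_y(i); compute d_i^2.
  (4-4)^2=0, (7-7)^2=0, (3-3)^2=0, (2-2)^2=0, (1-5)^2=16, (6-6)^2=0, (5-1)^2=16
sum(d^2) = 32.
Step 3: rho = 1 - 6*32 / (7*(7^2 - 1)) = 1 - 192/336 = 0.428571.
Step 4: Under H0, t = rho * sqrt((n-2)/(1-rho^2)) = 1.0607 ~ t(5).
Step 5: Two-sided p-value from the t-distribution with 5 df = 0.337368.
Step 6: alpha = 0.1. fail to reject H0.

rho = 0.4286, p = 0.337368, fail to reject H0 at alpha = 0.1.


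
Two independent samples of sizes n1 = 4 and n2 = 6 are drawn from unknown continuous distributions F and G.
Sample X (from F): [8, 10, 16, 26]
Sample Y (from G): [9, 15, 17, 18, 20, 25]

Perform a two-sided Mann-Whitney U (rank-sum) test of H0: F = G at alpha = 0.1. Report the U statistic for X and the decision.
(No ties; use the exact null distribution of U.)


Step 1: Combine and sort all 10 observations; assign midranks.
sorted (value, group): (8,X), (9,Y), (10,X), (15,Y), (16,X), (17,Y), (18,Y), (20,Y), (25,Y), (26,X)
ranks: 8->1, 9->2, 10->3, 15->4, 16->5, 17->6, 18->7, 20->8, 25->9, 26->10
Step 2: Rank sum for X: R1 = 1 + 3 + 5 + 10 = 19.
Step 3: U_X = R1 - n1(n1+1)/2 = 19 - 4*5/2 = 19 - 10 = 9.
       U_Y = n1*n2 - U_X = 24 - 9 = 15.
Step 4: No ties, so the exact null distribution of U (based on enumerating the C(10,4) = 210 equally likely rank assignments) gives the two-sided p-value.
Step 5: p-value = 0.609524; compare to alpha = 0.1. fail to reject H0.

U_X = 9, p = 0.609524, fail to reject H0 at alpha = 0.1.


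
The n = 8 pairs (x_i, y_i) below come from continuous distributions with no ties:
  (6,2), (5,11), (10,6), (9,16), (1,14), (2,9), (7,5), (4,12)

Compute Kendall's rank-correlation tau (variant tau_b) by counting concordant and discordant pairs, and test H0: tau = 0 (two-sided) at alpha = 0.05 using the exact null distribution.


Step 1: Enumerate the 28 unordered pairs (i,j) with i<j and classify each by sign(x_j-x_i) * sign(y_j-y_i).
  (1,2):dx=-1,dy=+9->D; (1,3):dx=+4,dy=+4->C; (1,4):dx=+3,dy=+14->C; (1,5):dx=-5,dy=+12->D
  (1,6):dx=-4,dy=+7->D; (1,7):dx=+1,dy=+3->C; (1,8):dx=-2,dy=+10->D; (2,3):dx=+5,dy=-5->D
  (2,4):dx=+4,dy=+5->C; (2,5):dx=-4,dy=+3->D; (2,6):dx=-3,dy=-2->C; (2,7):dx=+2,dy=-6->D
  (2,8):dx=-1,dy=+1->D; (3,4):dx=-1,dy=+10->D; (3,5):dx=-9,dy=+8->D; (3,6):dx=-8,dy=+3->D
  (3,7):dx=-3,dy=-1->C; (3,8):dx=-6,dy=+6->D; (4,5):dx=-8,dy=-2->C; (4,6):dx=-7,dy=-7->C
  (4,7):dx=-2,dy=-11->C; (4,8):dx=-5,dy=-4->C; (5,6):dx=+1,dy=-5->D; (5,7):dx=+6,dy=-9->D
  (5,8):dx=+3,dy=-2->D; (6,7):dx=+5,dy=-4->D; (6,8):dx=+2,dy=+3->C; (7,8):dx=-3,dy=+7->D
Step 2: C = 11, D = 17, total pairs = 28.
Step 3: tau = (C - D)/(n(n-1)/2) = (11 - 17)/28 = -0.214286.
Step 4: Exact two-sided p-value (enumerate n! = 40320 permutations of y under H0): p = 0.548413.
Step 5: alpha = 0.05. fail to reject H0.

tau_b = -0.2143 (C=11, D=17), p = 0.548413, fail to reject H0.


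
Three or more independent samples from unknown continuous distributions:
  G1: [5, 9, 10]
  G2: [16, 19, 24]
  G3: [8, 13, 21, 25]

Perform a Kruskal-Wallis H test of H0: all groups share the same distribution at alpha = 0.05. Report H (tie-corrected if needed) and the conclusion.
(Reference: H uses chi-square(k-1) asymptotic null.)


Step 1: Combine all N = 10 observations and assign midranks.
sorted (value, group, rank): (5,G1,1), (8,G3,2), (9,G1,3), (10,G1,4), (13,G3,5), (16,G2,6), (19,G2,7), (21,G3,8), (24,G2,9), (25,G3,10)
Step 2: Sum ranks within each group.
R_1 = 8 (n_1 = 3)
R_2 = 22 (n_2 = 3)
R_3 = 25 (n_3 = 4)
Step 3: H = 12/(N(N+1)) * sum(R_i^2/n_i) - 3(N+1)
     = 12/(10*11) * (8^2/3 + 22^2/3 + 25^2/4) - 3*11
     = 0.109091 * 338.917 - 33
     = 3.972727.
Step 4: No ties, so H is used without correction.
Step 5: Under H0, H ~ chi^2(2); p-value = 0.137193.
Step 6: alpha = 0.05. fail to reject H0.

H = 3.9727, df = 2, p = 0.137193, fail to reject H0.


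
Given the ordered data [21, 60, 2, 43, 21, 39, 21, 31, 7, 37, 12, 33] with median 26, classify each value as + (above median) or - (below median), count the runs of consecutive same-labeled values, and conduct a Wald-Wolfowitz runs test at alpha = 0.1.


Step 1: Compute median = 26; label A = above, B = below.
Labels in order: BABABABABABA  (n_A = 6, n_B = 6)
Step 2: Count runs R = 12.
Step 3: Under H0 (random ordering), E[R] = 2*n_A*n_B/(n_A+n_B) + 1 = 2*6*6/12 + 1 = 7.0000.
        Var[R] = 2*n_A*n_B*(2*n_A*n_B - n_A - n_B) / ((n_A+n_B)^2 * (n_A+n_B-1)) = 4320/1584 = 2.7273.
        SD[R] = 1.6514.
Step 4: Continuity-corrected z = (R - 0.5 - E[R]) / SD[R] = (12 - 0.5 - 7.0000) / 1.6514 = 2.7249.
Step 5: Two-sided p-value via normal approximation = 2*(1 - Phi(|z|)) = 0.006432.
Step 6: alpha = 0.1. reject H0.

R = 12, z = 2.7249, p = 0.006432, reject H0.


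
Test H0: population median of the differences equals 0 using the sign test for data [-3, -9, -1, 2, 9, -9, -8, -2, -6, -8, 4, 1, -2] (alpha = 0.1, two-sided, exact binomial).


Step 1: Discard zero differences. Original n = 13; n_eff = number of nonzero differences = 13.
Nonzero differences (with sign): -3, -9, -1, +2, +9, -9, -8, -2, -6, -8, +4, +1, -2
Step 2: Count signs: positive = 4, negative = 9.
Step 3: Under H0: P(positive) = 0.5, so the number of positives S ~ Bin(13, 0.5).
Step 4: Two-sided exact p-value = sum of Bin(13,0.5) probabilities at or below the observed probability = 0.266846.
Step 5: alpha = 0.1. fail to reject H0.

n_eff = 13, pos = 4, neg = 9, p = 0.266846, fail to reject H0.


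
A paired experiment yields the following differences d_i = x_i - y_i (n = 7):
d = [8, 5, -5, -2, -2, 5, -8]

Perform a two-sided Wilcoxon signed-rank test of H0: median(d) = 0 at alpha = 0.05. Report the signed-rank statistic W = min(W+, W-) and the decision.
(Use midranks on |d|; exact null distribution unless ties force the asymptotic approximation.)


Step 1: Drop any zero differences (none here) and take |d_i|.
|d| = [8, 5, 5, 2, 2, 5, 8]
Step 2: Midrank |d_i| (ties get averaged ranks).
ranks: |8|->6.5, |5|->4, |5|->4, |2|->1.5, |2|->1.5, |5|->4, |8|->6.5
Step 3: Attach original signs; sum ranks with positive sign and with negative sign.
W+ = 6.5 + 4 + 4 = 14.5
W- = 4 + 1.5 + 1.5 + 6.5 = 13.5
(Check: W+ + W- = 28 should equal n(n+1)/2 = 28.)
Step 4: Test statistic W = min(W+, W-) = 13.5.
Step 5: Ties in |d|, so use the tie-corrected normal approximation.
        E[W] = n(n+1)/4 = 7*8/4 = 14.
        Tie groups: |d|=2 (t=2), |d|=5 (t=3), |d|=8 (t=2); sum(t^3 - t) = 36.
        Var[W] = n(n+1)(2n+1)/24 - sum(t^3-t)/48 = 840/24 - 36/48 = 34.25.
        z = (W - E[W]) / sqrt(Var[W]) = (13.5 - 14) / 5.8523 = -0.0854.
        Two-sided p = 2*Phi(z) = 0.931915.
Step 6: alpha = 0.05. fail to reject H0.

W+ = 14.5, W- = 13.5, W = min = 13.5, p = 0.931915, fail to reject H0.


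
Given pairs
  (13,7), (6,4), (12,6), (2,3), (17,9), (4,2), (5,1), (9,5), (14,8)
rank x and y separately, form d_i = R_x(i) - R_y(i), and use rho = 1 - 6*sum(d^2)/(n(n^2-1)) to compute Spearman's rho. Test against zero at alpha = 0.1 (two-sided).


Step 1: Rank x and y separately (midranks; no ties here).
rank(x): 13->7, 6->4, 12->6, 2->1, 17->9, 4->2, 5->3, 9->5, 14->8
rank(y): 7->7, 4->4, 6->6, 3->3, 9->9, 2->2, 1->1, 5->5, 8->8
Step 2: d_i = R_x(i) - R_y(i); compute d_i^2.
  (7-7)^2=0, (4-4)^2=0, (6-6)^2=0, (1-3)^2=4, (9-9)^2=0, (2-2)^2=0, (3-1)^2=4, (5-5)^2=0, (8-8)^2=0
sum(d^2) = 8.
Step 3: rho = 1 - 6*8 / (9*(9^2 - 1)) = 1 - 48/720 = 0.933333.
Step 4: Under H0, t = rho * sqrt((n-2)/(1-rho^2)) = 6.8783 ~ t(7).
Step 5: Two-sided p-value from the t-distribution with 7 df = 0.000236.
Step 6: alpha = 0.1. reject H0.

rho = 0.9333, p = 0.000236, reject H0 at alpha = 0.1.


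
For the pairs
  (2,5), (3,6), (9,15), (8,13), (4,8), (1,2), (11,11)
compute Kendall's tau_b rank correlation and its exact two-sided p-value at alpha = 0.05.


Step 1: Enumerate the 21 unordered pairs (i,j) with i<j and classify each by sign(x_j-x_i) * sign(y_j-y_i).
  (1,2):dx=+1,dy=+1->C; (1,3):dx=+7,dy=+10->C; (1,4):dx=+6,dy=+8->C; (1,5):dx=+2,dy=+3->C
  (1,6):dx=-1,dy=-3->C; (1,7):dx=+9,dy=+6->C; (2,3):dx=+6,dy=+9->C; (2,4):dx=+5,dy=+7->C
  (2,5):dx=+1,dy=+2->C; (2,6):dx=-2,dy=-4->C; (2,7):dx=+8,dy=+5->C; (3,4):dx=-1,dy=-2->C
  (3,5):dx=-5,dy=-7->C; (3,6):dx=-8,dy=-13->C; (3,7):dx=+2,dy=-4->D; (4,5):dx=-4,dy=-5->C
  (4,6):dx=-7,dy=-11->C; (4,7):dx=+3,dy=-2->D; (5,6):dx=-3,dy=-6->C; (5,7):dx=+7,dy=+3->C
  (6,7):dx=+10,dy=+9->C
Step 2: C = 19, D = 2, total pairs = 21.
Step 3: tau = (C - D)/(n(n-1)/2) = (19 - 2)/21 = 0.809524.
Step 4: Exact two-sided p-value (enumerate n! = 5040 permutations of y under H0): p = 0.010714.
Step 5: alpha = 0.05. reject H0.

tau_b = 0.8095 (C=19, D=2), p = 0.010714, reject H0.


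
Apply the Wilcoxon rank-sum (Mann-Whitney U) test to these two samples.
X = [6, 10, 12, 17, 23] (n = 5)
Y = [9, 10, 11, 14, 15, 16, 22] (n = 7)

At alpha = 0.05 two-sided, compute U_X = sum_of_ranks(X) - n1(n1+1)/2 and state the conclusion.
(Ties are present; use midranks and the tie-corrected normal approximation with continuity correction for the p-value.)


Step 1: Combine and sort all 12 observations; assign midranks.
sorted (value, group): (6,X), (9,Y), (10,X), (10,Y), (11,Y), (12,X), (14,Y), (15,Y), (16,Y), (17,X), (22,Y), (23,X)
ranks: 6->1, 9->2, 10->3.5, 10->3.5, 11->5, 12->6, 14->7, 15->8, 16->9, 17->10, 22->11, 23->12
Step 2: Rank sum for X: R1 = 1 + 3.5 + 6 + 10 + 12 = 32.5.
Step 3: U_X = R1 - n1(n1+1)/2 = 32.5 - 5*6/2 = 32.5 - 15 = 17.5.
       U_Y = n1*n2 - U_X = 35 - 17.5 = 17.5.
Step 4: Ties are present, so use the tie-corrected normal approximation (with continuity correction) for the p-value.
Step 5: p-value = 1.000000; compare to alpha = 0.05. fail to reject H0.

U_X = 17.5, p = 1.000000, fail to reject H0 at alpha = 0.05.


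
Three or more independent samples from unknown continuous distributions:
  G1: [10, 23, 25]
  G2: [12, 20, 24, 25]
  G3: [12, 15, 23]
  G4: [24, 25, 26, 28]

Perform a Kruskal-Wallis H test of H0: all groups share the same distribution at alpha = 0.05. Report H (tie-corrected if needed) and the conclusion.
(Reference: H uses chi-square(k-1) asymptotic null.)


Step 1: Combine all N = 14 observations and assign midranks.
sorted (value, group, rank): (10,G1,1), (12,G2,2.5), (12,G3,2.5), (15,G3,4), (20,G2,5), (23,G1,6.5), (23,G3,6.5), (24,G2,8.5), (24,G4,8.5), (25,G1,11), (25,G2,11), (25,G4,11), (26,G4,13), (28,G4,14)
Step 2: Sum ranks within each group.
R_1 = 18.5 (n_1 = 3)
R_2 = 27 (n_2 = 4)
R_3 = 13 (n_3 = 3)
R_4 = 46.5 (n_4 = 4)
Step 3: H = 12/(N(N+1)) * sum(R_i^2/n_i) - 3(N+1)
     = 12/(14*15) * (18.5^2/3 + 27^2/4 + 13^2/3 + 46.5^2/4) - 3*15
     = 0.057143 * 893.229 - 45
     = 6.041667.
Step 4: Ties present; correction factor C = 1 - 42/(14^3 - 14) = 0.984615. Corrected H = 6.041667 / 0.984615 = 6.136068.
Step 5: Under H0, H ~ chi^2(3); p-value = 0.105175.
Step 6: alpha = 0.05. fail to reject H0.

H = 6.1361, df = 3, p = 0.105175, fail to reject H0.


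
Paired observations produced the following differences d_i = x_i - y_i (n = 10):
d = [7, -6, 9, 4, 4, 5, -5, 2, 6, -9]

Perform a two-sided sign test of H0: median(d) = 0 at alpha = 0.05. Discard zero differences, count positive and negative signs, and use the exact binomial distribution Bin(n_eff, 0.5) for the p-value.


Step 1: Discard zero differences. Original n = 10; n_eff = number of nonzero differences = 10.
Nonzero differences (with sign): +7, -6, +9, +4, +4, +5, -5, +2, +6, -9
Step 2: Count signs: positive = 7, negative = 3.
Step 3: Under H0: P(positive) = 0.5, so the number of positives S ~ Bin(10, 0.5).
Step 4: Two-sided exact p-value = sum of Bin(10,0.5) probabilities at or below the observed probability = 0.343750.
Step 5: alpha = 0.05. fail to reject H0.

n_eff = 10, pos = 7, neg = 3, p = 0.343750, fail to reject H0.


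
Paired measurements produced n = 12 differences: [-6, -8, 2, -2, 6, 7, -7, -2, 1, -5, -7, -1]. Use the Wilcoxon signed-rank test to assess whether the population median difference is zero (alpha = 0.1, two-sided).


Step 1: Drop any zero differences (none here) and take |d_i|.
|d| = [6, 8, 2, 2, 6, 7, 7, 2, 1, 5, 7, 1]
Step 2: Midrank |d_i| (ties get averaged ranks).
ranks: |6|->7.5, |8|->12, |2|->4, |2|->4, |6|->7.5, |7|->10, |7|->10, |2|->4, |1|->1.5, |5|->6, |7|->10, |1|->1.5
Step 3: Attach original signs; sum ranks with positive sign and with negative sign.
W+ = 4 + 7.5 + 10 + 1.5 = 23
W- = 7.5 + 12 + 4 + 10 + 4 + 6 + 10 + 1.5 = 55
(Check: W+ + W- = 78 should equal n(n+1)/2 = 78.)
Step 4: Test statistic W = min(W+, W-) = 23.
Step 5: Ties in |d|, so use the tie-corrected normal approximation.
        E[W] = n(n+1)/4 = 12*13/4 = 39.
        Tie groups: |d|=1 (t=2), |d|=2 (t=3), |d|=6 (t=2), |d|=7 (t=3); sum(t^3 - t) = 60.
        Var[W] = n(n+1)(2n+1)/24 - sum(t^3-t)/48 = 3900/24 - 60/48 = 161.25.
        z = (W - E[W]) / sqrt(Var[W]) = (23 - 39) / 12.6984 = -1.2600.
        Two-sided p = 2*Phi(z) = 0.207670.
Step 6: alpha = 0.1. fail to reject H0.

W+ = 23, W- = 55, W = min = 23, p = 0.207670, fail to reject H0.


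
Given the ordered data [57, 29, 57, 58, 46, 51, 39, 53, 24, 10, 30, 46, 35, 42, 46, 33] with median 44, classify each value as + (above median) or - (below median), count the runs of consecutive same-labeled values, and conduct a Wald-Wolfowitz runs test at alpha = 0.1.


Step 1: Compute median = 44; label A = above, B = below.
Labels in order: ABAAAABABBBABBAB  (n_A = 8, n_B = 8)
Step 2: Count runs R = 10.
Step 3: Under H0 (random ordering), E[R] = 2*n_A*n_B/(n_A+n_B) + 1 = 2*8*8/16 + 1 = 9.0000.
        Var[R] = 2*n_A*n_B*(2*n_A*n_B - n_A - n_B) / ((n_A+n_B)^2 * (n_A+n_B-1)) = 14336/3840 = 3.7333.
        SD[R] = 1.9322.
Step 4: Continuity-corrected z = (R - 0.5 - E[R]) / SD[R] = (10 - 0.5 - 9.0000) / 1.9322 = 0.2588.
Step 5: Two-sided p-value via normal approximation = 2*(1 - Phi(|z|)) = 0.795809.
Step 6: alpha = 0.1. fail to reject H0.

R = 10, z = 0.2588, p = 0.795809, fail to reject H0.


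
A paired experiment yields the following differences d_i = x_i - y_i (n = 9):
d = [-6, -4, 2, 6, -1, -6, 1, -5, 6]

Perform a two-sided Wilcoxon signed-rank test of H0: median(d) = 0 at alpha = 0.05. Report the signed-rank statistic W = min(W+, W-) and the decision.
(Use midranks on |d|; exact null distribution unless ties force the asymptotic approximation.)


Step 1: Drop any zero differences (none here) and take |d_i|.
|d| = [6, 4, 2, 6, 1, 6, 1, 5, 6]
Step 2: Midrank |d_i| (ties get averaged ranks).
ranks: |6|->7.5, |4|->4, |2|->3, |6|->7.5, |1|->1.5, |6|->7.5, |1|->1.5, |5|->5, |6|->7.5
Step 3: Attach original signs; sum ranks with positive sign and with negative sign.
W+ = 3 + 7.5 + 1.5 + 7.5 = 19.5
W- = 7.5 + 4 + 1.5 + 7.5 + 5 = 25.5
(Check: W+ + W- = 45 should equal n(n+1)/2 = 45.)
Step 4: Test statistic W = min(W+, W-) = 19.5.
Step 5: Ties in |d|, so use the tie-corrected normal approximation.
        E[W] = n(n+1)/4 = 9*10/4 = 22.5.
        Tie groups: |d|=1 (t=2), |d|=6 (t=4); sum(t^3 - t) = 66.
        Var[W] = n(n+1)(2n+1)/24 - sum(t^3-t)/48 = 1710/24 - 66/48 = 69.875.
        z = (W - E[W]) / sqrt(Var[W]) = (19.5 - 22.5) / 8.3591 = -0.3589.
        Two-sided p = 2*Phi(z) = 0.719678.
Step 6: alpha = 0.05. fail to reject H0.

W+ = 19.5, W- = 25.5, W = min = 19.5, p = 0.719678, fail to reject H0.


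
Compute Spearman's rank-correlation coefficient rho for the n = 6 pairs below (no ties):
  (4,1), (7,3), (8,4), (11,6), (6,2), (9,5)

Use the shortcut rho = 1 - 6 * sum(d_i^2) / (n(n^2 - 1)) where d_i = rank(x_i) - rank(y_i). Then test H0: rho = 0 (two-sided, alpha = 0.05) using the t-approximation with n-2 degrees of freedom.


Step 1: Rank x and y separately (midranks; no ties here).
rank(x): 4->1, 7->3, 8->4, 11->6, 6->2, 9->5
rank(y): 1->1, 3->3, 4->4, 6->6, 2->2, 5->5
Step 2: d_i = R_x(i) - R_y(i); compute d_i^2.
  (1-1)^2=0, (3-3)^2=0, (4-4)^2=0, (6-6)^2=0, (2-2)^2=0, (5-5)^2=0
sum(d^2) = 0.
Step 3: rho = 1 - 6*0 / (6*(6^2 - 1)) = 1 - 0/210 = 1.000000.
Step 5: Two-sided p-value from the t-distribution with 4 df = 0.000000.
Step 6: alpha = 0.05. reject H0.

rho = 1.0000, p = 0.000000, reject H0 at alpha = 0.05.


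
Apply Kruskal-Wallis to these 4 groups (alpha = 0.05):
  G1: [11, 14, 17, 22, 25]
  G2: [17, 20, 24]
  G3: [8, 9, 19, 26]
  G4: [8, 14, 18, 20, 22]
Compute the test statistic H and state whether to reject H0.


Step 1: Combine all N = 17 observations and assign midranks.
sorted (value, group, rank): (8,G3,1.5), (8,G4,1.5), (9,G3,3), (11,G1,4), (14,G1,5.5), (14,G4,5.5), (17,G1,7.5), (17,G2,7.5), (18,G4,9), (19,G3,10), (20,G2,11.5), (20,G4,11.5), (22,G1,13.5), (22,G4,13.5), (24,G2,15), (25,G1,16), (26,G3,17)
Step 2: Sum ranks within each group.
R_1 = 46.5 (n_1 = 5)
R_2 = 34 (n_2 = 3)
R_3 = 31.5 (n_3 = 4)
R_4 = 41 (n_4 = 5)
Step 3: H = 12/(N(N+1)) * sum(R_i^2/n_i) - 3(N+1)
     = 12/(17*18) * (46.5^2/5 + 34^2/3 + 31.5^2/4 + 41^2/5) - 3*18
     = 0.039216 * 1402.05 - 54
     = 0.982190.
Step 4: Ties present; correction factor C = 1 - 30/(17^3 - 17) = 0.993873. Corrected H = 0.982190 / 0.993873 = 0.988245.
Step 5: Under H0, H ~ chi^2(3); p-value = 0.804096.
Step 6: alpha = 0.05. fail to reject H0.

H = 0.9882, df = 3, p = 0.804096, fail to reject H0.


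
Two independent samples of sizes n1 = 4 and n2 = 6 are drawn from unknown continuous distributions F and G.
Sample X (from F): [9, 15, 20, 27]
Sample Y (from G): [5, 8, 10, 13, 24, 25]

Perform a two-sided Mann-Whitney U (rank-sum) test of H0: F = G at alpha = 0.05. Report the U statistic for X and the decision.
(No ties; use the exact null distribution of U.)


Step 1: Combine and sort all 10 observations; assign midranks.
sorted (value, group): (5,Y), (8,Y), (9,X), (10,Y), (13,Y), (15,X), (20,X), (24,Y), (25,Y), (27,X)
ranks: 5->1, 8->2, 9->3, 10->4, 13->5, 15->6, 20->7, 24->8, 25->9, 27->10
Step 2: Rank sum for X: R1 = 3 + 6 + 7 + 10 = 26.
Step 3: U_X = R1 - n1(n1+1)/2 = 26 - 4*5/2 = 26 - 10 = 16.
       U_Y = n1*n2 - U_X = 24 - 16 = 8.
Step 4: No ties, so the exact null distribution of U (based on enumerating the C(10,4) = 210 equally likely rank assignments) gives the two-sided p-value.
Step 5: p-value = 0.476190; compare to alpha = 0.05. fail to reject H0.

U_X = 16, p = 0.476190, fail to reject H0 at alpha = 0.05.


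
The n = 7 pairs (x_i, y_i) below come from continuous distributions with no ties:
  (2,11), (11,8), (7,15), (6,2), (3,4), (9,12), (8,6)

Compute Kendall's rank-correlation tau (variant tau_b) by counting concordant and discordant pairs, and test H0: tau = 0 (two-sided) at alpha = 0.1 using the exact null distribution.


Step 1: Enumerate the 21 unordered pairs (i,j) with i<j and classify each by sign(x_j-x_i) * sign(y_j-y_i).
  (1,2):dx=+9,dy=-3->D; (1,3):dx=+5,dy=+4->C; (1,4):dx=+4,dy=-9->D; (1,5):dx=+1,dy=-7->D
  (1,6):dx=+7,dy=+1->C; (1,7):dx=+6,dy=-5->D; (2,3):dx=-4,dy=+7->D; (2,4):dx=-5,dy=-6->C
  (2,5):dx=-8,dy=-4->C; (2,6):dx=-2,dy=+4->D; (2,7):dx=-3,dy=-2->C; (3,4):dx=-1,dy=-13->C
  (3,5):dx=-4,dy=-11->C; (3,6):dx=+2,dy=-3->D; (3,7):dx=+1,dy=-9->D; (4,5):dx=-3,dy=+2->D
  (4,6):dx=+3,dy=+10->C; (4,7):dx=+2,dy=+4->C; (5,6):dx=+6,dy=+8->C; (5,7):dx=+5,dy=+2->C
  (6,7):dx=-1,dy=-6->C
Step 2: C = 12, D = 9, total pairs = 21.
Step 3: tau = (C - D)/(n(n-1)/2) = (12 - 9)/21 = 0.142857.
Step 4: Exact two-sided p-value (enumerate n! = 5040 permutations of y under H0): p = 0.772619.
Step 5: alpha = 0.1. fail to reject H0.

tau_b = 0.1429 (C=12, D=9), p = 0.772619, fail to reject H0.


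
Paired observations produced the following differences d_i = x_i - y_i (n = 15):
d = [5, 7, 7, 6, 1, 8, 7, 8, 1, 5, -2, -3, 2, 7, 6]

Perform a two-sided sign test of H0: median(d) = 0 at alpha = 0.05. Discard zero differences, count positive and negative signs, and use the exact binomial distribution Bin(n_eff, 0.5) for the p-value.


Step 1: Discard zero differences. Original n = 15; n_eff = number of nonzero differences = 15.
Nonzero differences (with sign): +5, +7, +7, +6, +1, +8, +7, +8, +1, +5, -2, -3, +2, +7, +6
Step 2: Count signs: positive = 13, negative = 2.
Step 3: Under H0: P(positive) = 0.5, so the number of positives S ~ Bin(15, 0.5).
Step 4: Two-sided exact p-value = sum of Bin(15,0.5) probabilities at or below the observed probability = 0.007385.
Step 5: alpha = 0.05. reject H0.

n_eff = 15, pos = 13, neg = 2, p = 0.007385, reject H0.


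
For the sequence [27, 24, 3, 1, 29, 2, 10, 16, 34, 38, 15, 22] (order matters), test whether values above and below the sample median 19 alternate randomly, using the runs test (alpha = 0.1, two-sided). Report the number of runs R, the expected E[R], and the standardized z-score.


Step 1: Compute median = 19; label A = above, B = below.
Labels in order: AABBABBBAABA  (n_A = 6, n_B = 6)
Step 2: Count runs R = 7.
Step 3: Under H0 (random ordering), E[R] = 2*n_A*n_B/(n_A+n_B) + 1 = 2*6*6/12 + 1 = 7.0000.
        Var[R] = 2*n_A*n_B*(2*n_A*n_B - n_A - n_B) / ((n_A+n_B)^2 * (n_A+n_B-1)) = 4320/1584 = 2.7273.
        SD[R] = 1.6514.
Step 4: R = E[R], so z = 0 with no continuity correction.
Step 5: Two-sided p-value via normal approximation = 2*(1 - Phi(|z|)) = 1.000000.
Step 6: alpha = 0.1. fail to reject H0.

R = 7, z = 0.0000, p = 1.000000, fail to reject H0.


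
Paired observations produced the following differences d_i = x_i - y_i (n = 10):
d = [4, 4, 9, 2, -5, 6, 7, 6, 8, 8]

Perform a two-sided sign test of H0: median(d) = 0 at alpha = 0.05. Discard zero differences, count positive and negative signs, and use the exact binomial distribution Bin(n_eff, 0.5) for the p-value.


Step 1: Discard zero differences. Original n = 10; n_eff = number of nonzero differences = 10.
Nonzero differences (with sign): +4, +4, +9, +2, -5, +6, +7, +6, +8, +8
Step 2: Count signs: positive = 9, negative = 1.
Step 3: Under H0: P(positive) = 0.5, so the number of positives S ~ Bin(10, 0.5).
Step 4: Two-sided exact p-value = sum of Bin(10,0.5) probabilities at or below the observed probability = 0.021484.
Step 5: alpha = 0.05. reject H0.

n_eff = 10, pos = 9, neg = 1, p = 0.021484, reject H0.


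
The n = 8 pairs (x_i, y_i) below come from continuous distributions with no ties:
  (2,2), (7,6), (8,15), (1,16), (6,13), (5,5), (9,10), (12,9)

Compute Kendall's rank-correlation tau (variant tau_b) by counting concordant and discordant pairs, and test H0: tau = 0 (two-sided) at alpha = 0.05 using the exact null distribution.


Step 1: Enumerate the 28 unordered pairs (i,j) with i<j and classify each by sign(x_j-x_i) * sign(y_j-y_i).
  (1,2):dx=+5,dy=+4->C; (1,3):dx=+6,dy=+13->C; (1,4):dx=-1,dy=+14->D; (1,5):dx=+4,dy=+11->C
  (1,6):dx=+3,dy=+3->C; (1,7):dx=+7,dy=+8->C; (1,8):dx=+10,dy=+7->C; (2,3):dx=+1,dy=+9->C
  (2,4):dx=-6,dy=+10->D; (2,5):dx=-1,dy=+7->D; (2,6):dx=-2,dy=-1->C; (2,7):dx=+2,dy=+4->C
  (2,8):dx=+5,dy=+3->C; (3,4):dx=-7,dy=+1->D; (3,5):dx=-2,dy=-2->C; (3,6):dx=-3,dy=-10->C
  (3,7):dx=+1,dy=-5->D; (3,8):dx=+4,dy=-6->D; (4,5):dx=+5,dy=-3->D; (4,6):dx=+4,dy=-11->D
  (4,7):dx=+8,dy=-6->D; (4,8):dx=+11,dy=-7->D; (5,6):dx=-1,dy=-8->C; (5,7):dx=+3,dy=-3->D
  (5,8):dx=+6,dy=-4->D; (6,7):dx=+4,dy=+5->C; (6,8):dx=+7,dy=+4->C; (7,8):dx=+3,dy=-1->D
Step 2: C = 15, D = 13, total pairs = 28.
Step 3: tau = (C - D)/(n(n-1)/2) = (15 - 13)/28 = 0.071429.
Step 4: Exact two-sided p-value (enumerate n! = 40320 permutations of y under H0): p = 0.904861.
Step 5: alpha = 0.05. fail to reject H0.

tau_b = 0.0714 (C=15, D=13), p = 0.904861, fail to reject H0.


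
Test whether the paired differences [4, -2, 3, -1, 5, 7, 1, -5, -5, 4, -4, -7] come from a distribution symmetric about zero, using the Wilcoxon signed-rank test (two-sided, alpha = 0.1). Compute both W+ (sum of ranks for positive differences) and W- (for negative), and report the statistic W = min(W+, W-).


Step 1: Drop any zero differences (none here) and take |d_i|.
|d| = [4, 2, 3, 1, 5, 7, 1, 5, 5, 4, 4, 7]
Step 2: Midrank |d_i| (ties get averaged ranks).
ranks: |4|->6, |2|->3, |3|->4, |1|->1.5, |5|->9, |7|->11.5, |1|->1.5, |5|->9, |5|->9, |4|->6, |4|->6, |7|->11.5
Step 3: Attach original signs; sum ranks with positive sign and with negative sign.
W+ = 6 + 4 + 9 + 11.5 + 1.5 + 6 = 38
W- = 3 + 1.5 + 9 + 9 + 6 + 11.5 = 40
(Check: W+ + W- = 78 should equal n(n+1)/2 = 78.)
Step 4: Test statistic W = min(W+, W-) = 38.
Step 5: Ties in |d|, so use the tie-corrected normal approximation.
        E[W] = n(n+1)/4 = 12*13/4 = 39.
        Tie groups: |d|=1 (t=2), |d|=4 (t=3), |d|=5 (t=3), |d|=7 (t=2); sum(t^3 - t) = 60.
        Var[W] = n(n+1)(2n+1)/24 - sum(t^3-t)/48 = 3900/24 - 60/48 = 161.25.
        z = (W - E[W]) / sqrt(Var[W]) = (38 - 39) / 12.6984 = -0.0787.
        Two-sided p = 2*Phi(z) = 0.937232.
Step 6: alpha = 0.1. fail to reject H0.

W+ = 38, W- = 40, W = min = 38, p = 0.937232, fail to reject H0.


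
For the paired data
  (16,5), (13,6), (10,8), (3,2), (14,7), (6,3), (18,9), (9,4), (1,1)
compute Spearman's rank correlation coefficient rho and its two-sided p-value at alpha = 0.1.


Step 1: Rank x and y separately (midranks; no ties here).
rank(x): 16->8, 13->6, 10->5, 3->2, 14->7, 6->3, 18->9, 9->4, 1->1
rank(y): 5->5, 6->6, 8->8, 2->2, 7->7, 3->3, 9->9, 4->4, 1->1
Step 2: d_i = R_x(i) - R_y(i); compute d_i^2.
  (8-5)^2=9, (6-6)^2=0, (5-8)^2=9, (2-2)^2=0, (7-7)^2=0, (3-3)^2=0, (9-9)^2=0, (4-4)^2=0, (1-1)^2=0
sum(d^2) = 18.
Step 3: rho = 1 - 6*18 / (9*(9^2 - 1)) = 1 - 108/720 = 0.850000.
Step 4: Under H0, t = rho * sqrt((n-2)/(1-rho^2)) = 4.2691 ~ t(7).
Step 5: Two-sided p-value from the t-distribution with 7 df = 0.003705.
Step 6: alpha = 0.1. reject H0.

rho = 0.8500, p = 0.003705, reject H0 at alpha = 0.1.


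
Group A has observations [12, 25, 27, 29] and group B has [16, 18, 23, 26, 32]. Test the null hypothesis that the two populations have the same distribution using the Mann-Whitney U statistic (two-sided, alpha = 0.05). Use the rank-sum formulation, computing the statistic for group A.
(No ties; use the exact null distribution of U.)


Step 1: Combine and sort all 9 observations; assign midranks.
sorted (value, group): (12,X), (16,Y), (18,Y), (23,Y), (25,X), (26,Y), (27,X), (29,X), (32,Y)
ranks: 12->1, 16->2, 18->3, 23->4, 25->5, 26->6, 27->7, 29->8, 32->9
Step 2: Rank sum for X: R1 = 1 + 5 + 7 + 8 = 21.
Step 3: U_X = R1 - n1(n1+1)/2 = 21 - 4*5/2 = 21 - 10 = 11.
       U_Y = n1*n2 - U_X = 20 - 11 = 9.
Step 4: No ties, so the exact null distribution of U (based on enumerating the C(9,4) = 126 equally likely rank assignments) gives the two-sided p-value.
Step 5: p-value = 0.904762; compare to alpha = 0.05. fail to reject H0.

U_X = 11, p = 0.904762, fail to reject H0 at alpha = 0.05.


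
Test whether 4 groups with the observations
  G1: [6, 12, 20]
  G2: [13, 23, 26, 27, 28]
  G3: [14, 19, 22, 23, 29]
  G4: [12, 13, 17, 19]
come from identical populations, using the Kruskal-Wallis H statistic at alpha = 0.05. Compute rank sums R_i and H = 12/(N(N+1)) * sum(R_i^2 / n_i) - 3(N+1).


Step 1: Combine all N = 17 observations and assign midranks.
sorted (value, group, rank): (6,G1,1), (12,G1,2.5), (12,G4,2.5), (13,G2,4.5), (13,G4,4.5), (14,G3,6), (17,G4,7), (19,G3,8.5), (19,G4,8.5), (20,G1,10), (22,G3,11), (23,G2,12.5), (23,G3,12.5), (26,G2,14), (27,G2,15), (28,G2,16), (29,G3,17)
Step 2: Sum ranks within each group.
R_1 = 13.5 (n_1 = 3)
R_2 = 62 (n_2 = 5)
R_3 = 55 (n_3 = 5)
R_4 = 22.5 (n_4 = 4)
Step 3: H = 12/(N(N+1)) * sum(R_i^2/n_i) - 3(N+1)
     = 12/(17*18) * (13.5^2/3 + 62^2/5 + 55^2/5 + 22.5^2/4) - 3*18
     = 0.039216 * 1561.11 - 54
     = 7.220098.
Step 4: Ties present; correction factor C = 1 - 24/(17^3 - 17) = 0.995098. Corrected H = 7.220098 / 0.995098 = 7.255665.
Step 5: Under H0, H ~ chi^2(3); p-value = 0.064180.
Step 6: alpha = 0.05. fail to reject H0.

H = 7.2557, df = 3, p = 0.064180, fail to reject H0.


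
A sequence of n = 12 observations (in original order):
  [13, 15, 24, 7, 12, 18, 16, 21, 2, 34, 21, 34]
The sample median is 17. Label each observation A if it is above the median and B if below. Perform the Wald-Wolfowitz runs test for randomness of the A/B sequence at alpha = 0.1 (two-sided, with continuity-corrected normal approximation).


Step 1: Compute median = 17; label A = above, B = below.
Labels in order: BBABBABABAAA  (n_A = 6, n_B = 6)
Step 2: Count runs R = 8.
Step 3: Under H0 (random ordering), E[R] = 2*n_A*n_B/(n_A+n_B) + 1 = 2*6*6/12 + 1 = 7.0000.
        Var[R] = 2*n_A*n_B*(2*n_A*n_B - n_A - n_B) / ((n_A+n_B)^2 * (n_A+n_B-1)) = 4320/1584 = 2.7273.
        SD[R] = 1.6514.
Step 4: Continuity-corrected z = (R - 0.5 - E[R]) / SD[R] = (8 - 0.5 - 7.0000) / 1.6514 = 0.3028.
Step 5: Two-sided p-value via normal approximation = 2*(1 - Phi(|z|)) = 0.762069.
Step 6: alpha = 0.1. fail to reject H0.

R = 8, z = 0.3028, p = 0.762069, fail to reject H0.


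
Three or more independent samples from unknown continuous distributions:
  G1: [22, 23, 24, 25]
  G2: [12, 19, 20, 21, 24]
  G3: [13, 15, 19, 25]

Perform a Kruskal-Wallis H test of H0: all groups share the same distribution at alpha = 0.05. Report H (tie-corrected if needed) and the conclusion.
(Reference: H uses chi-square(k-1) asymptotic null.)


Step 1: Combine all N = 13 observations and assign midranks.
sorted (value, group, rank): (12,G2,1), (13,G3,2), (15,G3,3), (19,G2,4.5), (19,G3,4.5), (20,G2,6), (21,G2,7), (22,G1,8), (23,G1,9), (24,G1,10.5), (24,G2,10.5), (25,G1,12.5), (25,G3,12.5)
Step 2: Sum ranks within each group.
R_1 = 40 (n_1 = 4)
R_2 = 29 (n_2 = 5)
R_3 = 22 (n_3 = 4)
Step 3: H = 12/(N(N+1)) * sum(R_i^2/n_i) - 3(N+1)
     = 12/(13*14) * (40^2/4 + 29^2/5 + 22^2/4) - 3*14
     = 0.065934 * 689.2 - 42
     = 3.441758.
Step 4: Ties present; correction factor C = 1 - 18/(13^3 - 13) = 0.991758. Corrected H = 3.441758 / 0.991758 = 3.470360.
Step 5: Under H0, H ~ chi^2(2); p-value = 0.176368.
Step 6: alpha = 0.05. fail to reject H0.

H = 3.4704, df = 2, p = 0.176368, fail to reject H0.


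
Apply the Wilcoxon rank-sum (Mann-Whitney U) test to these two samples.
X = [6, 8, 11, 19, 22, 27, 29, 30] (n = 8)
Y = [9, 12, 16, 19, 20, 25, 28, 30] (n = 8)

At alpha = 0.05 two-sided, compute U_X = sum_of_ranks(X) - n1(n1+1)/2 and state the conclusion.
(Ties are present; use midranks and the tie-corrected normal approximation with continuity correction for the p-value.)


Step 1: Combine and sort all 16 observations; assign midranks.
sorted (value, group): (6,X), (8,X), (9,Y), (11,X), (12,Y), (16,Y), (19,X), (19,Y), (20,Y), (22,X), (25,Y), (27,X), (28,Y), (29,X), (30,X), (30,Y)
ranks: 6->1, 8->2, 9->3, 11->4, 12->5, 16->6, 19->7.5, 19->7.5, 20->9, 22->10, 25->11, 27->12, 28->13, 29->14, 30->15.5, 30->15.5
Step 2: Rank sum for X: R1 = 1 + 2 + 4 + 7.5 + 10 + 12 + 14 + 15.5 = 66.
Step 3: U_X = R1 - n1(n1+1)/2 = 66 - 8*9/2 = 66 - 36 = 30.
       U_Y = n1*n2 - U_X = 64 - 30 = 34.
Step 4: Ties are present, so use the tie-corrected normal approximation (with continuity correction) for the p-value.
Step 5: p-value = 0.874643; compare to alpha = 0.05. fail to reject H0.

U_X = 30, p = 0.874643, fail to reject H0 at alpha = 0.05.


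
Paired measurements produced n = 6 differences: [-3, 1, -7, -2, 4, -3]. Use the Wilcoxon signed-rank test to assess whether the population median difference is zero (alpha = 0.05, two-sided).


Step 1: Drop any zero differences (none here) and take |d_i|.
|d| = [3, 1, 7, 2, 4, 3]
Step 2: Midrank |d_i| (ties get averaged ranks).
ranks: |3|->3.5, |1|->1, |7|->6, |2|->2, |4|->5, |3|->3.5
Step 3: Attach original signs; sum ranks with positive sign and with negative sign.
W+ = 1 + 5 = 6
W- = 3.5 + 6 + 2 + 3.5 = 15
(Check: W+ + W- = 21 should equal n(n+1)/2 = 21.)
Step 4: Test statistic W = min(W+, W-) = 6.
Step 5: Ties in |d|, so use the tie-corrected normal approximation.
        E[W] = n(n+1)/4 = 6*7/4 = 10.5.
        Tie groups: |d|=3 (t=2); sum(t^3 - t) = 6.
        Var[W] = n(n+1)(2n+1)/24 - sum(t^3-t)/48 = 546/24 - 6/48 = 22.625.
        z = (W - E[W]) / sqrt(Var[W]) = (6 - 10.5) / 4.7566 = -0.9461.
        Two-sided p = 2*Phi(z) = 0.344118.
Step 6: alpha = 0.05. fail to reject H0.

W+ = 6, W- = 15, W = min = 6, p = 0.344118, fail to reject H0.
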